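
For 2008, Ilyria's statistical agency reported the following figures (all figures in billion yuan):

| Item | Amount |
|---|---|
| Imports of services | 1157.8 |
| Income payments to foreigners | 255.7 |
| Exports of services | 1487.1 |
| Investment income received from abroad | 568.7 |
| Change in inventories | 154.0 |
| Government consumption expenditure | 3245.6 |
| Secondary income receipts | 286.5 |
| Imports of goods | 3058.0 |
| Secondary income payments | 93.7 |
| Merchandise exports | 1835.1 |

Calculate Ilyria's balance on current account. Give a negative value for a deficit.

-387.8

Goods balance = 1835.1 - 3058.0 = -1222.9
Services balance = 1487.1 - 1157.8 = 329.3
Trade balance (goods + services) = -1222.9 + 329.3 = -893.6
Net primary income = 568.7 - 255.7 = 313.0
Net secondary income = 286.5 - 93.7 = 192.8
Current account = -893.6 + 313.0 + 192.8 = -387.8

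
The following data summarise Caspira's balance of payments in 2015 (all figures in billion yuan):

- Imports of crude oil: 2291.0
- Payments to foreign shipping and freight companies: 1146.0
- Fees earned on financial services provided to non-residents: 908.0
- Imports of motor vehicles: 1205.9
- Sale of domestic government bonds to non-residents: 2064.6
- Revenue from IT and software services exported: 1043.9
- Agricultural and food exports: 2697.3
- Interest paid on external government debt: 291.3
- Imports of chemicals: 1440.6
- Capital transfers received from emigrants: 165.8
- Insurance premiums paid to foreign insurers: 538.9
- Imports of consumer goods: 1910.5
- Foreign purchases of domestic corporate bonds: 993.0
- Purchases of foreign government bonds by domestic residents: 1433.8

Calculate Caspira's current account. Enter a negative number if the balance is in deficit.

Goods: -2291.0 - 1440.6 - 1205.9 - 1910.5 + 2697.3 = -4150.7
Services: -538.9 + 908.0 - 1146.0 + 1043.9 = 267.0
Primary income: -291.3
Current account = (-4150.7) + 267.0 + (-291.3) = -4175.0
(Excluded from the current account — financial account: sale of domestic government bonds to non-residents 2064.6, foreign purchases of domestic corporate bonds 993.0, purchases of foreign government bonds by domestic residents 1433.8; capital account: capital transfers received from emigrants 165.8.)

-4175.0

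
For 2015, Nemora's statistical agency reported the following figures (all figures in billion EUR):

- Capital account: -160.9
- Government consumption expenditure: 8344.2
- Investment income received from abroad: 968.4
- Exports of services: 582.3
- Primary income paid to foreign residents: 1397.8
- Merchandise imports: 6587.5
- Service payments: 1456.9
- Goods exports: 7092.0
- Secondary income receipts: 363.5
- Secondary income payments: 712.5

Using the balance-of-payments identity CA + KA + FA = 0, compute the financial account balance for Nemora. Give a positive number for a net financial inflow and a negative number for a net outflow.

1309.4

Goods balance = 7092.0 - 6587.5 = 504.5
Services balance = 582.3 - 1456.9 = -874.6
Trade balance (goods + services) = 504.5 + (-874.6) = -370.1
Net primary income = 968.4 - 1397.8 = -429.4
Net secondary income = 363.5 - 712.5 = -349.0
Current account = -370.1 + (-429.4) + (-349.0) = -1148.5
Financial account = -(-1148.5 + (-160.9)) = 1309.4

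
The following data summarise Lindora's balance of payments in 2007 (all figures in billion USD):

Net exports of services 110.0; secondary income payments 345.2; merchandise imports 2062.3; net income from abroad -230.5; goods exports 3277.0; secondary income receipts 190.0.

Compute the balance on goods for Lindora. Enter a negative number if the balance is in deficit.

1214.7

Goods balance = 3277.0 - 2062.3 = 1214.7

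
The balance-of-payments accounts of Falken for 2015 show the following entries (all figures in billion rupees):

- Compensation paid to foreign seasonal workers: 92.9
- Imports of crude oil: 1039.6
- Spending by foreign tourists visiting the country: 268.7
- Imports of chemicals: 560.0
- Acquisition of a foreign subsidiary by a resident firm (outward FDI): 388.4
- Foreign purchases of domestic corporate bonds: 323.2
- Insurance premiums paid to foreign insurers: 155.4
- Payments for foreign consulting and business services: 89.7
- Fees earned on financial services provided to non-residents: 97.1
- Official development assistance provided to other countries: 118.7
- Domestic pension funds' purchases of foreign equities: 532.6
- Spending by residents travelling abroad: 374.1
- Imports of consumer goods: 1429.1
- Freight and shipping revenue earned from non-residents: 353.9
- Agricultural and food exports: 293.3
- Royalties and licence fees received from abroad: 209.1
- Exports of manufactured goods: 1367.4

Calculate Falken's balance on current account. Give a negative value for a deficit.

-1270.0

Goods: -1429.1 + 1367.4 - 1039.6 - 560.0 + 293.3 = -1368.0
Services: -374.1 + 353.9 + 209.1 - 89.7 - 155.4 + 97.1 + 268.7 = 309.6
Primary income: -92.9
Secondary income: -118.7
Current account = (-1368.0) + 309.6 + (-92.9) + (-118.7) = -1270.0
(Excluded from the current account — financial account: acquisition of a foreign subsidiary by a resident firm (outward FDI) 388.4, foreign purchases of domestic corporate bonds 323.2, domestic pension funds' purchases of foreign equities 532.6.)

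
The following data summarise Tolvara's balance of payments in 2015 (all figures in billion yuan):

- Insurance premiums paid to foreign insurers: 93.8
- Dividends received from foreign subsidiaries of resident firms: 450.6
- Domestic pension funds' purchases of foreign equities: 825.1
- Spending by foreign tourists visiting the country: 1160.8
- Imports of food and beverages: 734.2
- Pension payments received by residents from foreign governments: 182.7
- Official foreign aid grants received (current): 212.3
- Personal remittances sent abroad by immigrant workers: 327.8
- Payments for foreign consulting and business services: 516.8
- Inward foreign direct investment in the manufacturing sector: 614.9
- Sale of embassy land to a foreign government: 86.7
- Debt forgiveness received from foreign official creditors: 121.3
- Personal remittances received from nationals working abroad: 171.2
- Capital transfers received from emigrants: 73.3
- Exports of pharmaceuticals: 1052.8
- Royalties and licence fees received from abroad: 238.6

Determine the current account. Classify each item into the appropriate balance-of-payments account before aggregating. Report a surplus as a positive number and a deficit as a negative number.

1796.4

Goods: -734.2 + 1052.8 = 318.6
Services: 1160.8 - 93.8 - 516.8 + 238.6 = 788.8
Primary income: 450.6
Secondary income: 171.2 + 212.3 + 182.7 - 327.8 = 238.4
Current account = 318.6 + 788.8 + 450.6 + 238.4 = 1796.4
(Excluded from the current account — financial account: domestic pension funds' purchases of foreign equities 825.1, inward foreign direct investment in the manufacturing sector 614.9; capital account: sale of embassy land to a foreign government 86.7, debt forgiveness received from foreign official creditors 121.3, capital transfers received from emigrants 73.3.)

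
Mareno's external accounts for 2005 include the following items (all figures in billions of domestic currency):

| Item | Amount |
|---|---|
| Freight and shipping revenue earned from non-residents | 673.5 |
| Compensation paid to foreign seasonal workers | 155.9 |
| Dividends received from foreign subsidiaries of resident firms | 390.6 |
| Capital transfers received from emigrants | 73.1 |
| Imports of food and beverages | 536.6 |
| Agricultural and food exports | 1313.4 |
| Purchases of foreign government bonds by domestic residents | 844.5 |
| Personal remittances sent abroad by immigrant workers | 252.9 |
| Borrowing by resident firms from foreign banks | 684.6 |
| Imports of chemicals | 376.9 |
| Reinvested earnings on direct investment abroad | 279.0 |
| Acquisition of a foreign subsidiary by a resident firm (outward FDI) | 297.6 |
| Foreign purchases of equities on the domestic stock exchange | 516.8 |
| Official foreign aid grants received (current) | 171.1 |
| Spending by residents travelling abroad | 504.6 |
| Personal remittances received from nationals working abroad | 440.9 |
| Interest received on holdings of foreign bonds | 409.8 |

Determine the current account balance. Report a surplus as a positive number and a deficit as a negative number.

Goods: -536.6 + 1313.4 - 376.9 = 399.9
Services: 673.5 - 504.6 = 168.9
Primary income: 409.8 + 390.6 + 279.0 - 155.9 = 923.5
Secondary income: -252.9 + 171.1 + 440.9 = 359.1
Current account = 399.9 + 168.9 + 923.5 + 359.1 = 1851.4
(Excluded from the current account — capital account: capital transfers received from emigrants 73.1; financial account: purchases of foreign government bonds by domestic residents 844.5, borrowing by resident firms from foreign banks 684.6, acquisition of a foreign subsidiary by a resident firm (outward FDI) 297.6, foreign purchases of equities on the domestic stock exchange 516.8.)

1851.4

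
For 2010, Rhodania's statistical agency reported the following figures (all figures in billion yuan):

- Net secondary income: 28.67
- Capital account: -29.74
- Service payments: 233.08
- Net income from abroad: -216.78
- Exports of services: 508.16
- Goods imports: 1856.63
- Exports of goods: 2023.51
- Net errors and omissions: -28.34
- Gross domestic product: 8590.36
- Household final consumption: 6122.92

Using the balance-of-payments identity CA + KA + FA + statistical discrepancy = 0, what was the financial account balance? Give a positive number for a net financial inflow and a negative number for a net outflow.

Goods balance = 2023.51 - 1856.63 = 166.88
Services balance = 508.16 - 233.08 = 275.08
Trade balance (goods + services) = 166.88 + 275.08 = 441.96
Net primary income = -216.78
Net secondary income = 28.67
Current account = 441.96 + (-216.78) + 28.67 = 253.85
Financial account = -(253.85 + (-29.74) + (-28.34)) = -195.77

-195.77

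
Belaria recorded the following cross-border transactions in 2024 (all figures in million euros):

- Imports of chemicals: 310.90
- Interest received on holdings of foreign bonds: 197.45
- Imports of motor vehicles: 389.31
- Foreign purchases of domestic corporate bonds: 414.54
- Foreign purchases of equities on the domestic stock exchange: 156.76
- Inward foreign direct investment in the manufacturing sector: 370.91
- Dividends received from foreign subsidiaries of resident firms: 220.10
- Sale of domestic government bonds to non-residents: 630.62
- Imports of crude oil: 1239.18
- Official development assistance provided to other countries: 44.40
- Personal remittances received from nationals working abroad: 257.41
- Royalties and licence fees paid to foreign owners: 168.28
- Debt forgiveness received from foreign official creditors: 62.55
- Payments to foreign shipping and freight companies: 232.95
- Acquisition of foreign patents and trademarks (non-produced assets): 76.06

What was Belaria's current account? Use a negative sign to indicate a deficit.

Goods: -389.31 - 310.90 - 1239.18 = -1939.39
Services: -168.28 - 232.95 = -401.23
Primary income: 220.10 + 197.45 = 417.55
Secondary income: -44.40 + 257.41 = 213.01
Current account = (-1939.39) + (-401.23) + 417.55 + 213.01 = -1710.06
(Excluded from the current account — financial account: foreign purchases of domestic corporate bonds 414.54, foreign purchases of equities on the domestic stock exchange 156.76, inward foreign direct investment in the manufacturing sector 370.91, sale of domestic government bonds to non-residents 630.62; capital account: debt forgiveness received from foreign official creditors 62.55, acquisition of foreign patents and trademarks (non-produced assets) 76.06.)

-1710.06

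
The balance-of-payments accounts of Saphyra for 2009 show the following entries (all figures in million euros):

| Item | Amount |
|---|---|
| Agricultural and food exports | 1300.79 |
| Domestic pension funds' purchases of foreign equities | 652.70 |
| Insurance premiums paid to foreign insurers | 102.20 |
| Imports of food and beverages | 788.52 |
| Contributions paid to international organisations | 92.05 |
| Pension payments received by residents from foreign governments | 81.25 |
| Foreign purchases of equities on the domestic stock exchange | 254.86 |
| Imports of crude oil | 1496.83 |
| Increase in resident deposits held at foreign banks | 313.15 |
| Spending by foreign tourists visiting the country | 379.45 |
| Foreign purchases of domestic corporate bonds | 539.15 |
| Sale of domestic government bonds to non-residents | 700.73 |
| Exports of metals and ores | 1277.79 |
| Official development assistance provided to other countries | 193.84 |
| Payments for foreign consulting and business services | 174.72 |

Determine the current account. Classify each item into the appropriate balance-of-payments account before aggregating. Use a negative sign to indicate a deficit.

Goods: -1496.83 - 788.52 + 1300.79 + 1277.79 = 293.23
Services: 379.45 - 102.20 - 174.72 = 102.53
Secondary income: -92.05 + 81.25 - 193.84 = -204.64
Current account = 293.23 + 102.53 + (-204.64) = 191.12
(Excluded from the current account — financial account: domestic pension funds' purchases of foreign equities 652.70, foreign purchases of equities on the domestic stock exchange 254.86, increase in resident deposits held at foreign banks 313.15, foreign purchases of domestic corporate bonds 539.15, sale of domestic government bonds to non-residents 700.73.)

191.12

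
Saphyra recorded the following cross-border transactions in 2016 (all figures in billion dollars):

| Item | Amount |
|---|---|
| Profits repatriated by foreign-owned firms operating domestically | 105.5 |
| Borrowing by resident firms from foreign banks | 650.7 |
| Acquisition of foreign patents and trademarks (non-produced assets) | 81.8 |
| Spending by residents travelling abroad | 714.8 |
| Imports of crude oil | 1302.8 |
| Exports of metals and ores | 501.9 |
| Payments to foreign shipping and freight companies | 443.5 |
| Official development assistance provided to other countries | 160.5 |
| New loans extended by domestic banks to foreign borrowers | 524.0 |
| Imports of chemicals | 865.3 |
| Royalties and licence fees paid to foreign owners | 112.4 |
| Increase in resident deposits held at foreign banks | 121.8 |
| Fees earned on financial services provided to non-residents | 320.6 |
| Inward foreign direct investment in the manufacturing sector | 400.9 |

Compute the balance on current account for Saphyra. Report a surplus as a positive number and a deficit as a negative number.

-2882.3

Goods: -865.3 - 1302.8 + 501.9 = -1666.2
Services: -714.8 - 443.5 + 320.6 - 112.4 = -950.1
Primary income: -105.5
Secondary income: -160.5
Current account = (-1666.2) + (-950.1) + (-105.5) + (-160.5) = -2882.3
(Excluded from the current account — financial account: borrowing by resident firms from foreign banks 650.7, new loans extended by domestic banks to foreign borrowers 524.0, increase in resident deposits held at foreign banks 121.8, inward foreign direct investment in the manufacturing sector 400.9; capital account: acquisition of foreign patents and trademarks (non-produced assets) 81.8.)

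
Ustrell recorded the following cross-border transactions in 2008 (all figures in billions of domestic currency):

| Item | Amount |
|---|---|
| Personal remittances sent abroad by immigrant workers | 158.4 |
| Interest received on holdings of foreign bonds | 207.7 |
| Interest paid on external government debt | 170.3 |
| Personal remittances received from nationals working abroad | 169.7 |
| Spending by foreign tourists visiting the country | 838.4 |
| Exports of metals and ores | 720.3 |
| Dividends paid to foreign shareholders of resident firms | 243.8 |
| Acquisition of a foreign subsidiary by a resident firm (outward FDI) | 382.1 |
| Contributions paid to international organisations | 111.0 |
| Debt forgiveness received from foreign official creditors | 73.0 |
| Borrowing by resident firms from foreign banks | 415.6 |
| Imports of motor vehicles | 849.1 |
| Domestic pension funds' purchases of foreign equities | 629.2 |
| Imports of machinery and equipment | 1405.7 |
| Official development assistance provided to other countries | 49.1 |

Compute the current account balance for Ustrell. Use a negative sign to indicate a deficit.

-1051.3

Goods: -1405.7 + 720.3 - 849.1 = -1534.5
Services: 838.4
Primary income: -170.3 + 207.7 - 243.8 = -206.4
Secondary income: -49.1 - 158.4 - 111.0 + 169.7 = -148.8
Current account = (-1534.5) + 838.4 + (-206.4) + (-148.8) = -1051.3
(Excluded from the current account — financial account: acquisition of a foreign subsidiary by a resident firm (outward FDI) 382.1, borrowing by resident firms from foreign banks 415.6, domestic pension funds' purchases of foreign equities 629.2; capital account: debt forgiveness received from foreign official creditors 73.0.)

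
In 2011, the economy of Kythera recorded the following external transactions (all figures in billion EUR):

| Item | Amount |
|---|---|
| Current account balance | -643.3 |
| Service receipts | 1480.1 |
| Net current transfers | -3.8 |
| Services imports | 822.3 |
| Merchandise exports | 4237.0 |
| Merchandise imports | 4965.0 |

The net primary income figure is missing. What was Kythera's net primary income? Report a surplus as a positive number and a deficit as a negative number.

Current account = goods balance + services balance + net primary income + net secondary income
Sum of the known components = -74.0
Net primary income = CA - (known components) = -643.3 - (-74.0) = -569.3

-569.3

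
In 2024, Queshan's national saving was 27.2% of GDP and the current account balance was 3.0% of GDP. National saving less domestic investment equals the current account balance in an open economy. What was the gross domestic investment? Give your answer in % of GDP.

S - I = CA (net lending to the rest of the world).
I = S - CA = 27.2 - 3.0 = 24.2

24.2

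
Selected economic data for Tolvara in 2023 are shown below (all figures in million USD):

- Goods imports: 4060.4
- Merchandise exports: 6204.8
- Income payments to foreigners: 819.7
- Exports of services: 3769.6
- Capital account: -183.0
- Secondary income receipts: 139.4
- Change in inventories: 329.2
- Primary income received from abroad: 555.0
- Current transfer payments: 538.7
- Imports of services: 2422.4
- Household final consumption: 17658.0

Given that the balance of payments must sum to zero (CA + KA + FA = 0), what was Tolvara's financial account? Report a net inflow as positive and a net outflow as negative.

-2644.6

Goods balance = 6204.8 - 4060.4 = 2144.4
Services balance = 3769.6 - 2422.4 = 1347.2
Trade balance (goods + services) = 2144.4 + 1347.2 = 3491.6
Net primary income = 555.0 - 819.7 = -264.7
Net secondary income = 139.4 - 538.7 = -399.3
Current account = 3491.6 + (-264.7) + (-399.3) = 2827.6
Financial account = -(2827.6 + (-183.0)) = -2644.6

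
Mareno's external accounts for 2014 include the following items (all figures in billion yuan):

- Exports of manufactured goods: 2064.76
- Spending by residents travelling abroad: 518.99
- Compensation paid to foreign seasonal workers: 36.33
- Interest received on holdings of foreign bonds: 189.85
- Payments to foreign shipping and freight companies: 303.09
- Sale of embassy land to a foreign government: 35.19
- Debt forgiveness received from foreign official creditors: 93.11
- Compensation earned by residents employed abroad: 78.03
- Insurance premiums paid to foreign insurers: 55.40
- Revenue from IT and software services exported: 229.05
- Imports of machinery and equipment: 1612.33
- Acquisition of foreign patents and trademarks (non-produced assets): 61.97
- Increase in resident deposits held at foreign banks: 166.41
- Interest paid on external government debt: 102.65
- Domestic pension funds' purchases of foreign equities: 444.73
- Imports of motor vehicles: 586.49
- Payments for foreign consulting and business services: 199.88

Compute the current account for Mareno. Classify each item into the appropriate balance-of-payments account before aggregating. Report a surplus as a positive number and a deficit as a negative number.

Goods: -1612.33 + 2064.76 - 586.49 = -134.06
Services: -199.88 - 303.09 + 229.05 - 55.40 - 518.99 = -848.31
Primary income: -36.33 + 78.03 + 189.85 - 102.65 = 128.90
Current account = (-134.06) + (-848.31) + 128.90 = -853.47
(Excluded from the current account — capital account: sale of embassy land to a foreign government 35.19, debt forgiveness received from foreign official creditors 93.11, acquisition of foreign patents and trademarks (non-produced assets) 61.97; financial account: increase in resident deposits held at foreign banks 166.41, domestic pension funds' purchases of foreign equities 444.73.)

-853.47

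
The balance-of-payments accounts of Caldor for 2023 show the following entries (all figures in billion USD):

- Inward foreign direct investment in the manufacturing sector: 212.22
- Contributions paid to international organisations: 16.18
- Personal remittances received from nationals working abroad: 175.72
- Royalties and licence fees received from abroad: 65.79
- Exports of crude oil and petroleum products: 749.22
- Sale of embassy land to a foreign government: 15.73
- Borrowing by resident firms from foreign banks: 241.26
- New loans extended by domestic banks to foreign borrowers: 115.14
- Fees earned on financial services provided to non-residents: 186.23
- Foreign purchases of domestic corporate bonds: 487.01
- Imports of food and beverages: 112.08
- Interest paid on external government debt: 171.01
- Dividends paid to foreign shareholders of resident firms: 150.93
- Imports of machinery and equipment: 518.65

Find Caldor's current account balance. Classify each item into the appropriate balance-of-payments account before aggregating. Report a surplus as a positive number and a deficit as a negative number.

208.11

Goods: -518.65 - 112.08 + 749.22 = 118.49
Services: 186.23 + 65.79 = 252.02
Primary income: -171.01 - 150.93 = -321.94
Secondary income: -16.18 + 175.72 = 159.54
Current account = 118.49 + 252.02 + (-321.94) + 159.54 = 208.11
(Excluded from the current account — financial account: inward foreign direct investment in the manufacturing sector 212.22, borrowing by resident firms from foreign banks 241.26, new loans extended by domestic banks to foreign borrowers 115.14, foreign purchases of domestic corporate bonds 487.01; capital account: sale of embassy land to a foreign government 15.73.)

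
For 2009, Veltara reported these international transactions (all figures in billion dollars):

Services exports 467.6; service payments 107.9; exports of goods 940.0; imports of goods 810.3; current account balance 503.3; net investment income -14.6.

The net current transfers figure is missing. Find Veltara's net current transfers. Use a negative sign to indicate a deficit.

Current account = goods balance + services balance + net primary income + net secondary income
Sum of the known components = 474.8
Net current transfers = CA - (known components) = 503.3 - 474.8 = 28.5

28.5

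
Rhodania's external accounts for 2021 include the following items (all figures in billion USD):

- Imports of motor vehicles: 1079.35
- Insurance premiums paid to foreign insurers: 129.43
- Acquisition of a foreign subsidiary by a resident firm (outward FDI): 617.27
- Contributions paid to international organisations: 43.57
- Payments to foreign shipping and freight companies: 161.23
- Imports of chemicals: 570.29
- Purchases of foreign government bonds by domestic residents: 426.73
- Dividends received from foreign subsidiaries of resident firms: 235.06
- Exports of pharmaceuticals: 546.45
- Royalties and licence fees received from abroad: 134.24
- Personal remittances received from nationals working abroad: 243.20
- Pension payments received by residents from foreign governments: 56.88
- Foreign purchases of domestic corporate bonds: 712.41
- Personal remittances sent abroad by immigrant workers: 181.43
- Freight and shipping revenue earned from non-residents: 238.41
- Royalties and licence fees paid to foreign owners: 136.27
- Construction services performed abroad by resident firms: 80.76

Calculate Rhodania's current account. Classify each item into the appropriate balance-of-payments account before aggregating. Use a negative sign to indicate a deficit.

-766.57

Goods: -1079.35 + 546.45 - 570.29 = -1103.19
Services: -129.43 - 161.23 + 134.24 - 136.27 + 238.41 + 80.76 = 26.48
Primary income: 235.06
Secondary income: 56.88 + 243.20 - 181.43 - 43.57 = 75.08
Current account = (-1103.19) + 26.48 + 235.06 + 75.08 = -766.57
(Excluded from the current account — financial account: acquisition of a foreign subsidiary by a resident firm (outward FDI) 617.27, purchases of foreign government bonds by domestic residents 426.73, foreign purchases of domestic corporate bonds 712.41.)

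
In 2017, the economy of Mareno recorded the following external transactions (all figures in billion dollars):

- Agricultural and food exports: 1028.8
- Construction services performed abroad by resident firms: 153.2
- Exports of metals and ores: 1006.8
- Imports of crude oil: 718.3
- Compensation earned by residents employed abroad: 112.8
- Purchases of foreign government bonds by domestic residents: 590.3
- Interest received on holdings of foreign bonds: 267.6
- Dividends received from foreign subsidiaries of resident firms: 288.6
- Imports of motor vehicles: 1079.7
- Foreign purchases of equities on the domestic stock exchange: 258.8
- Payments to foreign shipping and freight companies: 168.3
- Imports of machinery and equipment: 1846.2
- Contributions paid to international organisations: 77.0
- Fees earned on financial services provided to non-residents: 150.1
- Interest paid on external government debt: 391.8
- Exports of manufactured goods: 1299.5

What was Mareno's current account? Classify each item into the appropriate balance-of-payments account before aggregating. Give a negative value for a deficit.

Goods: -1079.7 + 1006.8 + 1028.8 - 1846.2 + 1299.5 - 718.3 = -309.1
Services: 153.2 - 168.3 + 150.1 = 135.0
Primary income: 288.6 - 391.8 + 267.6 + 112.8 = 277.2
Secondary income: -77.0
Current account = (-309.1) + 135.0 + 277.2 + (-77.0) = 26.1
(Excluded from the current account — financial account: purchases of foreign government bonds by domestic residents 590.3, foreign purchases of equities on the domestic stock exchange 258.8.)

26.1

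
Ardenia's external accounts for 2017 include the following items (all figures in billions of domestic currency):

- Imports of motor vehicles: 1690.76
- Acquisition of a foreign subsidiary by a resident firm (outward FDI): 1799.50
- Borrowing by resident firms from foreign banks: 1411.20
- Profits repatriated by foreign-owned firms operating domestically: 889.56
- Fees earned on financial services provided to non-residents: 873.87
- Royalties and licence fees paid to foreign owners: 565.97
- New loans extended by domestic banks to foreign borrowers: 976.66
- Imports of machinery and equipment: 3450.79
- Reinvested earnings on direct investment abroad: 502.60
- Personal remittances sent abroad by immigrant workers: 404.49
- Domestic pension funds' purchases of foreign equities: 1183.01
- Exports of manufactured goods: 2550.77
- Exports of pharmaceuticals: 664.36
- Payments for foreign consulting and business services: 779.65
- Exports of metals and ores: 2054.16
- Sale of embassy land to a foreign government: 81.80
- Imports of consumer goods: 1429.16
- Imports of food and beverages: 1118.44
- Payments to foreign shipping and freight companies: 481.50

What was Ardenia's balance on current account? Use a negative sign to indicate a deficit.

Goods: -1690.76 - 1429.16 - 3450.79 + 664.36 - 1118.44 + 2550.77 + 2054.16 = -2419.86
Services: -565.97 - 481.50 + 873.87 - 779.65 = -953.25
Primary income: -889.56 + 502.60 = -386.96
Secondary income: -404.49
Current account = (-2419.86) + (-953.25) + (-386.96) + (-404.49) = -4164.56
(Excluded from the current account — financial account: acquisition of a foreign subsidiary by a resident firm (outward FDI) 1799.50, borrowing by resident firms from foreign banks 1411.20, new loans extended by domestic banks to foreign borrowers 976.66, domestic pension funds' purchases of foreign equities 1183.01; capital account: sale of embassy land to a foreign government 81.80.)

-4164.56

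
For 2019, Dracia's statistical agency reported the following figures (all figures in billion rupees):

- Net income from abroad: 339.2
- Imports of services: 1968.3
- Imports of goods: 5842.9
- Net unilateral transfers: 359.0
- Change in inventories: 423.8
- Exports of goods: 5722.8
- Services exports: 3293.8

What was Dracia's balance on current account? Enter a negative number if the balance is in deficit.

Goods balance = 5722.8 - 5842.9 = -120.1
Services balance = 3293.8 - 1968.3 = 1325.5
Trade balance (goods + services) = -120.1 + 1325.5 = 1205.4
Net primary income = 339.2
Net secondary income = 359.0
Current account = 1205.4 + 339.2 + 359.0 = 1903.6

1903.6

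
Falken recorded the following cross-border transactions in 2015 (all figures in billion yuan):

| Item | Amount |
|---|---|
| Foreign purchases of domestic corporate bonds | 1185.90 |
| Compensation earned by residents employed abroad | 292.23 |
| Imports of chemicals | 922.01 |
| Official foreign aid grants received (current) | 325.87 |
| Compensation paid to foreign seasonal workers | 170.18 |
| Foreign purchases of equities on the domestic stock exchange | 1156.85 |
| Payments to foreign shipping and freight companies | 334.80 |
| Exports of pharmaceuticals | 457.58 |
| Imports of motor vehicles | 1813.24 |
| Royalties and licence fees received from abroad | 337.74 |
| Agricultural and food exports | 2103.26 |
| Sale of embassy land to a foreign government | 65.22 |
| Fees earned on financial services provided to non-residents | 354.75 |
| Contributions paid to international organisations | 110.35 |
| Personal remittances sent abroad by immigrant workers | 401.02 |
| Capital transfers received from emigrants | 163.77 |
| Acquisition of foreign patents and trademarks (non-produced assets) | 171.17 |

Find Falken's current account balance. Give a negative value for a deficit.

Goods: -1813.24 + 2103.26 - 922.01 + 457.58 = -174.41
Services: 354.75 + 337.74 - 334.80 = 357.69
Primary income: 292.23 - 170.18 = 122.05
Secondary income: 325.87 - 401.02 - 110.35 = -185.50
Current account = (-174.41) + 357.69 + 122.05 + (-185.50) = 119.83
(Excluded from the current account — financial account: foreign purchases of domestic corporate bonds 1185.90, foreign purchases of equities on the domestic stock exchange 1156.85; capital account: sale of embassy land to a foreign government 65.22, capital transfers received from emigrants 163.77, acquisition of foreign patents and trademarks (non-produced assets) 171.17.)

119.83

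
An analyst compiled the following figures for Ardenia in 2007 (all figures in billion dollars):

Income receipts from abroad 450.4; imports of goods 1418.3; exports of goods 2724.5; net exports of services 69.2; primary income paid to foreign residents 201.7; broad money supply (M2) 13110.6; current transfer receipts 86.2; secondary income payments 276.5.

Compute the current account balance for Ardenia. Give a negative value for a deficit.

1433.8

Goods balance = 2724.5 - 1418.3 = 1306.2
Services balance = 69.2
Trade balance (goods + services) = 1306.2 + 69.2 = 1375.4
Net primary income = 450.4 - 201.7 = 248.7
Net secondary income = 86.2 - 276.5 = -190.3
Current account = 1375.4 + 248.7 + (-190.3) = 1433.8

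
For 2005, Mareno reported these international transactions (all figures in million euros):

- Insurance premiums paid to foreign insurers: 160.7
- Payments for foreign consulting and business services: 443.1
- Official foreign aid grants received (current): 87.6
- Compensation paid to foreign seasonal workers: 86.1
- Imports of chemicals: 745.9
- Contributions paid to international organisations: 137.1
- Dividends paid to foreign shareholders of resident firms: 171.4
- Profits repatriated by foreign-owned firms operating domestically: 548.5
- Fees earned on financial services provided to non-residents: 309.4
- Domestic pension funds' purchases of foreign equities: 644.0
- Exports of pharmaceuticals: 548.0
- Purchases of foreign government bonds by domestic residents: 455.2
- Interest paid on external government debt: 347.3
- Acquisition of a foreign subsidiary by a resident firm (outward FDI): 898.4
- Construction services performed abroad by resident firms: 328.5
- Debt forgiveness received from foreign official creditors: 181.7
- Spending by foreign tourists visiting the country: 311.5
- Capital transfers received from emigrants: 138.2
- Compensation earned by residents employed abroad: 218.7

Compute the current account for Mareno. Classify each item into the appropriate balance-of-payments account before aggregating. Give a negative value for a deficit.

-836.4

Goods: 548.0 - 745.9 = -197.9
Services: -443.1 + 311.5 - 160.7 + 309.4 + 328.5 = 345.6
Primary income: -171.4 + 218.7 - 86.1 - 548.5 - 347.3 = -934.6
Secondary income: -137.1 + 87.6 = -49.5
Current account = (-197.9) + 345.6 + (-934.6) + (-49.5) = -836.4
(Excluded from the current account — financial account: domestic pension funds' purchases of foreign equities 644.0, purchases of foreign government bonds by domestic residents 455.2, acquisition of a foreign subsidiary by a resident firm (outward FDI) 898.4; capital account: debt forgiveness received from foreign official creditors 181.7, capital transfers received from emigrants 138.2.)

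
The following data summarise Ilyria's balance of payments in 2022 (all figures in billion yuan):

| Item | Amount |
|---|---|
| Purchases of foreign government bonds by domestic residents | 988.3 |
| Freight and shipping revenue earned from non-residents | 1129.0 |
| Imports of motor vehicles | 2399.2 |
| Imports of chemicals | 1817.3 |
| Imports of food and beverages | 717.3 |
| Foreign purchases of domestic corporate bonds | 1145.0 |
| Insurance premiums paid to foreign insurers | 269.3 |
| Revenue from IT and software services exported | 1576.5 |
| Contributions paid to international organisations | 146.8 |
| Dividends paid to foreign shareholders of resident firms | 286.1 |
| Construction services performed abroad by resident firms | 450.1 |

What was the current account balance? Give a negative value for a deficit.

Goods: -717.3 - 1817.3 - 2399.2 = -4933.8
Services: -269.3 + 1129.0 + 450.1 + 1576.5 = 2886.3
Primary income: -286.1
Secondary income: -146.8
Current account = (-4933.8) + 2886.3 + (-286.1) + (-146.8) = -2480.4
(Excluded from the current account — financial account: purchases of foreign government bonds by domestic residents 988.3, foreign purchases of domestic corporate bonds 1145.0.)

-2480.4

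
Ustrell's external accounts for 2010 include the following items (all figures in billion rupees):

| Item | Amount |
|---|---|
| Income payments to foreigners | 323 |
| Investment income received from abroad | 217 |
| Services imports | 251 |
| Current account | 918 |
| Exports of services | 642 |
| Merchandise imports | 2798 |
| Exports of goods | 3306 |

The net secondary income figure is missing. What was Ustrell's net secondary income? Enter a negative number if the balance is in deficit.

Current account = goods balance + services balance + net primary income + net secondary income
Sum of the known components = 793
Net secondary income = CA - (known components) = 918 - 793 = 125

125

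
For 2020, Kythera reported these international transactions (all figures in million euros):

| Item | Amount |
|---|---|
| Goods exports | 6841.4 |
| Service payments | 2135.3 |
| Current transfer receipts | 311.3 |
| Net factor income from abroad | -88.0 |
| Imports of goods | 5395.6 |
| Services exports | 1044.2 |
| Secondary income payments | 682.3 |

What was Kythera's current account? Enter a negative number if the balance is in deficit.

-104.3

Goods balance = 6841.4 - 5395.6 = 1445.8
Services balance = 1044.2 - 2135.3 = -1091.1
Trade balance (goods + services) = 1445.8 + (-1091.1) = 354.7
Net primary income = -88.0
Net secondary income = 311.3 - 682.3 = -371.0
Current account = 354.7 + (-88.0) + (-371.0) = -104.3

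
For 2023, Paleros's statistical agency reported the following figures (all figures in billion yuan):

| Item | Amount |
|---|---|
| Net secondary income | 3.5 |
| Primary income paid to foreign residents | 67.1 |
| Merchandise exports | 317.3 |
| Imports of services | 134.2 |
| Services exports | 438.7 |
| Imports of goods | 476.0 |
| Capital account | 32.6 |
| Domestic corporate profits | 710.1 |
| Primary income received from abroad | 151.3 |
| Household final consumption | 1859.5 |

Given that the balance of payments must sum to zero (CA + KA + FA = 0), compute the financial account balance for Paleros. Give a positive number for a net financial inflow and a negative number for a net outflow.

-266.1

Goods balance = 317.3 - 476.0 = -158.7
Services balance = 438.7 - 134.2 = 304.5
Trade balance (goods + services) = -158.7 + 304.5 = 145.8
Net primary income = 151.3 - 67.1 = 84.2
Net secondary income = 3.5
Current account = 145.8 + 84.2 + 3.5 = 233.5
Financial account = -(233.5 + 32.6) = -266.1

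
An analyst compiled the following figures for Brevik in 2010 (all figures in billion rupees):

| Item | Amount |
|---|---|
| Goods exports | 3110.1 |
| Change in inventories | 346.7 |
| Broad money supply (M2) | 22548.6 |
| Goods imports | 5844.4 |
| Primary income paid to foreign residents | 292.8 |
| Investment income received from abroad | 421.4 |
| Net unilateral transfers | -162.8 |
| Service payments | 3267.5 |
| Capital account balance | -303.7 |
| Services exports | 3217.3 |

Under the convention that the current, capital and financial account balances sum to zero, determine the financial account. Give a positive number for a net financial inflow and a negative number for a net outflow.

3122.4

Goods balance = 3110.1 - 5844.4 = -2734.3
Services balance = 3217.3 - 3267.5 = -50.2
Trade balance (goods + services) = -2734.3 + (-50.2) = -2784.5
Net primary income = 421.4 - 292.8 = 128.6
Net secondary income = -162.8
Current account = -2784.5 + 128.6 + (-162.8) = -2818.7
Financial account = -(-2818.7 + (-303.7)) = 3122.4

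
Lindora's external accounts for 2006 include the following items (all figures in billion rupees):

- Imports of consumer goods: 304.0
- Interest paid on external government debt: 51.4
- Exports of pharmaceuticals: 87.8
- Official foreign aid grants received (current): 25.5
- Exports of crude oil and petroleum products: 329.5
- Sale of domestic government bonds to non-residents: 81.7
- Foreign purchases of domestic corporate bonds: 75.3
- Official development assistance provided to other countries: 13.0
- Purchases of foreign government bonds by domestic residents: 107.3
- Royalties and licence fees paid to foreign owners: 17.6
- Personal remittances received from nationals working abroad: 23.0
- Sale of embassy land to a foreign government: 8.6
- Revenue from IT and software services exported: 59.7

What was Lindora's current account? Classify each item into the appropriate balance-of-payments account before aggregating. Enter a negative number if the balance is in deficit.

Goods: 329.5 - 304.0 + 87.8 = 113.3
Services: -17.6 + 59.7 = 42.1
Primary income: -51.4
Secondary income: 25.5 - 13.0 + 23.0 = 35.5
Current account = 113.3 + 42.1 + (-51.4) + 35.5 = 139.5
(Excluded from the current account — financial account: sale of domestic government bonds to non-residents 81.7, foreign purchases of domestic corporate bonds 75.3, purchases of foreign government bonds by domestic residents 107.3; capital account: sale of embassy land to a foreign government 8.6.)

139.5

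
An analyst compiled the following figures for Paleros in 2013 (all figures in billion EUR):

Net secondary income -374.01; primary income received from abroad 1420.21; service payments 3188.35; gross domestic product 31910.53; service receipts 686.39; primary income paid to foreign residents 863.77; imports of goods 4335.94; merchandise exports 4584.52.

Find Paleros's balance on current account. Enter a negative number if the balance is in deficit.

-2070.95

Goods balance = 4584.52 - 4335.94 = 248.58
Services balance = 686.39 - 3188.35 = -2501.96
Trade balance (goods + services) = 248.58 + (-2501.96) = -2253.38
Net primary income = 1420.21 - 863.77 = 556.44
Net secondary income = -374.01
Current account = -2253.38 + 556.44 + (-374.01) = -2070.95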